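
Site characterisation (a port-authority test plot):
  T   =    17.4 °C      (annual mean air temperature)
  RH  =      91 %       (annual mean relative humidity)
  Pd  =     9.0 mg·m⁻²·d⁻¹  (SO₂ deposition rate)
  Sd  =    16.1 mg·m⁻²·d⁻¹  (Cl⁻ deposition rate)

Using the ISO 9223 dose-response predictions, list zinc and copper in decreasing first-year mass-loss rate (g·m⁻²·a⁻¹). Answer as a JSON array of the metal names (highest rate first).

["copper", "zinc"]

zinc: f(T) = -0.071·(T−10) [T>10 °C] = -0.5254
  Pd branch = 0.0129·Pd^0.44·e^(0.046·RH+f) = 1.319 μm/a
  Sd branch = 0.0175·Sd^0.57·e^(0.008·RH+0.085·T) = 0.7752 μm/a
  sum: 1.319 + 0.7752 → r_corr = 2.094 μm/a
  mass loss = 2.094 μm/a × 7.14 g/cm³ = 14.95 g·m⁻²·a⁻¹
copper: f(T) = -0.080·(T−10) [T>10 °C] = -0.5920
  Pd branch = 0.0053·Pd^0.26·e^(0.059·RH+f) = 1.114 μm/a
  Cl⁻ term: 0.01025·16.1^0.27·exp(0.036·91+0.049·17.4) = 1.348
  r_corr = 1.114 + 1.348 = 2.462 μm/a
  mass loss = 2.462 μm/a × 8.96 g/cm³ = 22.06 g·m⁻²·a⁻¹
Ordering by g·m⁻²·a⁻¹: copper (22.1) > zinc (15)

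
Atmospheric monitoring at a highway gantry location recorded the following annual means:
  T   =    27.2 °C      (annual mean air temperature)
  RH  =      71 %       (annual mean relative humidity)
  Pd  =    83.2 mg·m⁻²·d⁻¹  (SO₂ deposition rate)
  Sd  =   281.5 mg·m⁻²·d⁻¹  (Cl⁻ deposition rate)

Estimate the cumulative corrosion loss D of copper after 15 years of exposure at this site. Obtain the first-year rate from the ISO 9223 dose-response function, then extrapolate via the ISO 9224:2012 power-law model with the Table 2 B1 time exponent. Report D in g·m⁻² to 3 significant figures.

D(15) = 140 g·m⁻²

copper: temperature factor f = -0.080·(17.2) = -1.3760
  sulphur-dioxide contribution → 0.2787 μm/a
  chloride contribution → 2.296 μm/a
  ⇒ r_corr(copper) = 2.575 μm/a
ISO 9224: D(t) = r_corr · t^b with b = 0.667 (copper, B1)
  D(15) = 2.575 × 15^0.667 = 2.575 × 6.088 = 15.67 μm
  Mass loss = 15.67 μm × 8.96 g/cm³ = 140.4 g·m⁻²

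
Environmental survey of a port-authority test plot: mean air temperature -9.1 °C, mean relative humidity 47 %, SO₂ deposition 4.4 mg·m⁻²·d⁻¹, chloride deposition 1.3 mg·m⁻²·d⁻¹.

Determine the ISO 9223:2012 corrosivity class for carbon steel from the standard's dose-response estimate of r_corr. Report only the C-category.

carbon steel: T≤10 °C ⇒ hinge +0.150·(-9.1−10) = -2.8650
  SO₂ term: 1.77·4.4^0.52·exp(0.02·47-2.8650) = 0.5579
  Sd branch = 0.102·Sd^0.62·e^(0.033·RH+0.04·T) = 0.3933 μm/a
  sum: 0.5579 + 0.3933 → r_corr = 0.9512 μm/a
ISO 9223 Table 2 (carbon steel): 0 < 0.951 ≤ 1.3 μm/a ⇒ C1

C1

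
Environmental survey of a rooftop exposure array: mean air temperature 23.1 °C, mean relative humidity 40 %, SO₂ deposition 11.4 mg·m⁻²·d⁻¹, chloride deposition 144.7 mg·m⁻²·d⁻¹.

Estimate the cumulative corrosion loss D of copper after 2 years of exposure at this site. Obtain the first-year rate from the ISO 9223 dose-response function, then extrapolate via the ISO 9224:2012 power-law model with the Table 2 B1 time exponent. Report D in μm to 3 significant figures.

copper: T>10 °C ⇒ hinge -0.080·(23.1−10) = -1.0480
  sulphur-dioxide contribution → 0.03706 μm/a
  chloride contribution → 0.5141 μm/a
  ⇒ r_corr(copper) = 0.5511 μm/a
Power-law: D(2) = r_corr · 2^0.667
  D(2) = 0.5511 × 2^0.667 = 0.5511 × 1.588 = 0.875 μm

D(2) = 0.875 μm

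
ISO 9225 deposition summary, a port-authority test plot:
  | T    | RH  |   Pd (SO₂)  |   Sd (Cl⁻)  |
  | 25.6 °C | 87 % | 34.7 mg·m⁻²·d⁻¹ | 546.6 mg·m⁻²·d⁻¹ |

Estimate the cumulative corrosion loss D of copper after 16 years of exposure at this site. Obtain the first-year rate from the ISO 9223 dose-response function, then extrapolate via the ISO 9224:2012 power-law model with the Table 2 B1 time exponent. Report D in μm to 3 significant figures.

copper: f(T) = -0.080·(T−10) [T>10 °C] = -1.2480
  Pd branch = 0.0053·Pd^0.26·e^(0.059·RH+f) = 0.6486 μm/a
  Sd branch = 0.01025·Sd^0.27·e^(0.036·RH+0.049·T) = 4.517 μm/a
  r_corr = 0.6486 + 4.517 = 5.166 μm/a
Long-term exponent b (ISO 9224 Table 2, B1) = 0.667
  D(16) = 5.166 × 16^0.667 = 5.166 × 6.355 = 32.83 μm

D(16) = 32.8 μm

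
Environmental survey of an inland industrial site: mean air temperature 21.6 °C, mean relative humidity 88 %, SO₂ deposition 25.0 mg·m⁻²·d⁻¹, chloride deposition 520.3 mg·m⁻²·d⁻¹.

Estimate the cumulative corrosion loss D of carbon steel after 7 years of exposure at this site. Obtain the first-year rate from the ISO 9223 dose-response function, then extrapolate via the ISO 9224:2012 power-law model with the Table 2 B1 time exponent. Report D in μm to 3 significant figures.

D(7) = 671 μm

carbon steel: T>10 °C ⇒ hinge -0.054·(21.6−10) = -0.6264
  sulphur-dioxide contribution → 29.32 μm/a
  chloride contribution → 213.4 μm/a
  total first-year rate 242.7 μm/a
ISO 9224: D(t) = r_corr · t^b with b = 0.523 (carbon steel, B1)
  D(7) = 242.7 × 7^0.523 = 242.7 × 2.767 = 671.5 μm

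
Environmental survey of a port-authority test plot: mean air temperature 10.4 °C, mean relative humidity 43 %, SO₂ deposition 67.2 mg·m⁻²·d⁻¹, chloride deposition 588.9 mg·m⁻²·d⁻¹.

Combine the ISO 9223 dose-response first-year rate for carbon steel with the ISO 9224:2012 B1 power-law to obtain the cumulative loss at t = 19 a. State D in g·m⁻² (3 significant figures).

D(19) = 2.56e+03 g·m⁻²

carbon steel: f(T) = -0.054·(T−10) [T>10 °C] = -0.0216
  sulphur-dioxide contribution → 36.5 μm/a
  chloride contribution → 33.34 μm/a
  total first-year rate 69.84 μm/a
Power-law: D(19) = r_corr · 19^0.523
  D(19) = 69.84 × 19^0.523 = 69.84 × 4.664 = 325.8 μm
  Mass loss = 325.8 μm × 7.85 g/cm³ = 2557 g·m⁻²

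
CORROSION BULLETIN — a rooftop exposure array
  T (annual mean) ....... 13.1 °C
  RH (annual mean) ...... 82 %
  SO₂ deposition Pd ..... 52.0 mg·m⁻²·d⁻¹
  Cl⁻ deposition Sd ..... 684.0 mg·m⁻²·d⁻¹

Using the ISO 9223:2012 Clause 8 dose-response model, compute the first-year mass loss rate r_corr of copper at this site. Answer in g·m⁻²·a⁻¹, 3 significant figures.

copper: f(T) = -0.080·(T−10) [T>10 °C] = -0.2480
  sulphur-dioxide contribution → 1.458 μm/a
  chloride contribution → 2.173 μm/a
  total first-year rate 3.631 μm/a
Convert to mass loss: 3.631 μm/a × 8.96 g/cm³ = 32.53 g·m⁻²·a⁻¹

r_corr = 32.5 g·m⁻²·a⁻¹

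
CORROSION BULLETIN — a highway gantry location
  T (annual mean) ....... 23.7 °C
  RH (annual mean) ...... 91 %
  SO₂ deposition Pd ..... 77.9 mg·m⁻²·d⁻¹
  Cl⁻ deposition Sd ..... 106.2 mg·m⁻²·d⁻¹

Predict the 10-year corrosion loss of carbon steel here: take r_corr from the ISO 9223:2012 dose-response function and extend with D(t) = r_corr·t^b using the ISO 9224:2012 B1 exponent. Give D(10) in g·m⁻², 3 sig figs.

D(10) = 3.82e+03 g·m⁻²

carbon steel: T>10 °C ⇒ hinge -0.054·(23.7−10) = -0.7398
  sulphur-dioxide contribution → 50.2 μm/a
  chloride contribution → 95.65 μm/a
  ⇒ r_corr(carbon steel) = 145.9 μm/a
Power-law: D(10) = r_corr · 10^0.523
  D(10) = 145.9 × 10^0.523 = 145.9 × 3.334 = 486.3 μm
  Mass loss = 486.3 μm × 7.85 g/cm³ = 3818 g·m⁻²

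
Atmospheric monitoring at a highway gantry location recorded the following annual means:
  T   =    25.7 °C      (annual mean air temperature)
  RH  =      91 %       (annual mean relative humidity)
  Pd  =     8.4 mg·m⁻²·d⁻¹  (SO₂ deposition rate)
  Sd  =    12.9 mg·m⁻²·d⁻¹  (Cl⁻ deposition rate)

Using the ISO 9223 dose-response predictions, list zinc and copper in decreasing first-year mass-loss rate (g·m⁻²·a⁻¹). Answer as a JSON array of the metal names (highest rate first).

zinc: T>10 °C ⇒ hinge -0.071·(25.7−10) = -1.1147
  Pd branch = 0.0129·Pd^0.44·e^(0.046·RH+f) = 0.7098 μm/a
  Sd branch = 0.0175·Sd^0.57·e^(0.008·RH+0.085·T) = 1.383 μm/a
  sum: 0.7098 + 1.383 → r_corr = 2.093 μm/a
  mass loss = 2.093 μm/a × 7.14 g/cm³ = 14.95 g·m⁻²·a⁻¹
copper: f(T) = -0.080·(T−10) [T>10 °C] = -1.2560
  Pd branch = 0.0053·Pd^0.26·e^(0.059·RH+f) = 0.5634 μm/a
  Sd branch = 0.01025·Sd^0.27·e^(0.036·RH+0.049·T) = 1.907 μm/a
  sum: 0.5634 + 1.907 → r_corr = 2.47 μm/a
  mass loss = 2.47 μm/a × 8.96 g/cm³ = 22.13 g·m⁻²·a⁻¹
Ordering by g·m⁻²·a⁻¹: copper (22.1) > zinc (14.9)

["copper", "zinc"]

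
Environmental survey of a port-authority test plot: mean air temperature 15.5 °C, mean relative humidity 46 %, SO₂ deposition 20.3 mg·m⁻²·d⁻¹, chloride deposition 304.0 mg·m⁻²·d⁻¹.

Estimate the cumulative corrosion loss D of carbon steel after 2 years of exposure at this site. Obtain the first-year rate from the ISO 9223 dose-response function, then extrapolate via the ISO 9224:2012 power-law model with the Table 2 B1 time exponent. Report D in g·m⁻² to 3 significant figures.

D(2) = 516 g·m⁻²

carbon steel: temperature factor f = -0.054·(5.5) = -0.2970
  sulphur-dioxide contribution → 15.79 μm/a
  chloride contribution → 29.96 μm/a
  total first-year rate 45.75 μm/a
Power-law: D(2) = r_corr · 2^0.523
  D(2) = 45.75 × 2^0.523 = 45.75 × 1.437 = 65.74 μm
  Mass loss = 65.74 μm × 7.85 g/cm³ = 516.1 g·m⁻²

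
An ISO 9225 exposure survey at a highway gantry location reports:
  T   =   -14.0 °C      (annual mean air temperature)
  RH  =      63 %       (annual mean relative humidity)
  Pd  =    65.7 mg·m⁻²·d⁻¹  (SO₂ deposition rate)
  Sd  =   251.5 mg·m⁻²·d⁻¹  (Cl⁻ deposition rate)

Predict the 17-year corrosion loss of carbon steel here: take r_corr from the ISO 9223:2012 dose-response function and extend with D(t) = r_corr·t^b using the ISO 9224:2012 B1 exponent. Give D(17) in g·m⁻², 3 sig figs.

D(17) = 547 g·m⁻²

carbon steel: f(T) = +0.150·(T−10) [T≤10 °C] = -3.6000
  Pd branch = 1.77·Pd^0.52·e^(0.02·RH+f) = 1.503 μm/a
  Cl⁻ term: 0.102·251.5^0.62·exp(0.033·63+0.04·-14.0) = 14.34
  r_corr = 1.503 + 14.34 = 15.85 μm/a
Long-term exponent b (ISO 9224 Table 2, B1) = 0.523
  D(17) = 15.85 × 17^0.523 = 15.85 × 4.401 = 69.73 μm
  Mass loss = 69.73 μm × 7.85 g/cm³ = 547.4 g·m⁻²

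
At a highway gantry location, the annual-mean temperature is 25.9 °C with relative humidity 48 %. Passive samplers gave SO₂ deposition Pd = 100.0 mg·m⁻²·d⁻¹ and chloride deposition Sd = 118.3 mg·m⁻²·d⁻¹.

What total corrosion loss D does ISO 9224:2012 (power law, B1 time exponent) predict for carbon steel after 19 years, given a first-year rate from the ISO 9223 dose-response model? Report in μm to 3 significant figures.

carbon steel: T>10 °C ⇒ hinge -0.054·(25.9−10) = -0.8586
  SO₂ term: 1.77·100.0^0.52·exp(0.02·48-0.8586) = 21.48
  Cl⁻ term: 0.102·118.3^0.62·exp(0.033·48+0.04·25.9) = 27.02
  r_corr = 21.48 + 27.02 = 48.5 μm/a
Long-term exponent b (ISO 9224 Table 2, B1) = 0.523
  D(19) = 48.5 × 19^0.523 = 48.5 × 4.664 = 226.2 μm

D(19) = 226 μm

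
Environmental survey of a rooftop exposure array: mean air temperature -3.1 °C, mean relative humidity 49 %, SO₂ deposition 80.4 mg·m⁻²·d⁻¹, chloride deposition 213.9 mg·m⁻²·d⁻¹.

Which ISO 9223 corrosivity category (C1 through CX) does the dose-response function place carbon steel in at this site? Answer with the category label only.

carbon steel: T≤10 °C ⇒ hinge +0.150·(-3.1−10) = -1.9650
  sulphur-dioxide contribution → 6.47 μm/a
  chloride contribution → 12.64 μm/a
  total first-year rate 19.11 μm/a
19.1 μm/a falls in (1.3, 25] for carbon steel → category C2

C2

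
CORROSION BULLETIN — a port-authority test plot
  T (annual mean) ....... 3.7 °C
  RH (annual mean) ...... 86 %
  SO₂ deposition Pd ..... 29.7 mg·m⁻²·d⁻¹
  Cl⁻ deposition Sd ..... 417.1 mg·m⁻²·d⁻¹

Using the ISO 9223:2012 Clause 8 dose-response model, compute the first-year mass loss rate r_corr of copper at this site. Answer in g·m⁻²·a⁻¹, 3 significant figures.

r_corr = 20.7 g·m⁻²·a⁻¹

copper: f(T) = +0.126·(T−10) [T≤10 °C] = -0.7938
  sulphur-dioxide contribution → 0.9248 μm/a
  chloride contribution → 1.385 μm/a
  ⇒ r_corr(copper) = 2.31 μm/a
Convert to mass loss: 2.31 μm/a × 8.96 g/cm³ = 20.7 g·m⁻²·a⁻¹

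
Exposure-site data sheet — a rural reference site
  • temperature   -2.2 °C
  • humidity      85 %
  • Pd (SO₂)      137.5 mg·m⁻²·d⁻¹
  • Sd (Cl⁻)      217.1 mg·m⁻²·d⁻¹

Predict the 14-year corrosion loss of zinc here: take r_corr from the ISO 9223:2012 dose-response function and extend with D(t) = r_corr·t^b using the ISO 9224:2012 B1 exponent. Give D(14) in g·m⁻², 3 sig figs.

D(14) = 253 g·m⁻²

zinc: T≤10 °C ⇒ hinge +0.038·(-2.2−10) = -0.4636
  SO₂ term: 0.0129·137.5^0.44·exp(0.046·85-0.4636) = 3.533
  Cl⁻ term: 0.0175·217.1^0.57·exp(0.008·85+0.085·-2.2) = 0.6152
  sum: 3.533 + 0.6152 → r_corr = 4.149 μm/a
ISO 9224: D(t) = r_corr · t^b with b = 0.813 (zinc, B1)
  D(14) = 4.149 × 14^0.813 = 4.149 × 8.547 = 35.46 μm
  Mass loss = 35.46 μm × 7.14 g/cm³ = 253.2 g·m⁻²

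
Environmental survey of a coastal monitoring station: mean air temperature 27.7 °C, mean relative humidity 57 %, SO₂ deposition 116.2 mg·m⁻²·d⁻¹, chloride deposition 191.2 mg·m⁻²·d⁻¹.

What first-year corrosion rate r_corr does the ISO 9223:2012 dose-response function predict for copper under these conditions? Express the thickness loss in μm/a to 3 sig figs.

r_corr = 1.41 μm/a

copper: temperature factor f = -0.080·(17.7) = -1.4160
  sulphur-dioxide contribution → 0.1279 μm/a
  chloride contribution → 1.28 μm/a
  ⇒ r_corr(copper) = 1.408 μm/a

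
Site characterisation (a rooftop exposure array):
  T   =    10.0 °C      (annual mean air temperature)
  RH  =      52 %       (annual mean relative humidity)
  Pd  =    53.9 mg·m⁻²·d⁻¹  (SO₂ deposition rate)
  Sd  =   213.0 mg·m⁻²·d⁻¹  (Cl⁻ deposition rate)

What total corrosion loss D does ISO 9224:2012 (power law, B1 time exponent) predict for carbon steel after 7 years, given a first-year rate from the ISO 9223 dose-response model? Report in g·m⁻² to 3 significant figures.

D(7) = 1.38e+03 g·m⁻²

carbon steel: T≤10 °C ⇒ hinge +0.150·(10.0−10) = +0.0000
  SO₂ term: 1.77·53.9^0.52·exp(0.02·52+0.0000) = 39.82
  Sd branch = 0.102·Sd^0.62·e^(0.033·RH+0.04·T) = 23.51 μm/a
  r_corr = 39.82 + 23.51 = 63.32 μm/a
Power-law: D(7) = r_corr · 7^0.523
  D(7) = 63.32 × 7^0.523 = 63.32 × 2.767 = 175.2 μm
  Mass loss = 175.2 μm × 7.85 g/cm³ = 1375 g·m⁻²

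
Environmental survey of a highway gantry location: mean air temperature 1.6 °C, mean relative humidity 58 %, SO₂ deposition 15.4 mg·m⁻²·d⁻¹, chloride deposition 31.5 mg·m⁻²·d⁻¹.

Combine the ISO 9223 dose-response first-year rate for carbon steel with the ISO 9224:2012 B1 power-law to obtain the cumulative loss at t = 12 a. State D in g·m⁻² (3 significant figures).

carbon steel: f(T) = +0.150·(T−10) [T≤10 °C] = -1.2600
  Pd branch = 1.77·Pd^0.52·e^(0.02·RH+f) = 6.638 μm/a
  Cl⁻ term: 0.102·31.5^0.62·exp(0.033·58+0.04·1.6) = 6.26
  r_corr = 6.638 + 6.26 = 12.9 μm/a
ISO 9224: D(t) = r_corr · t^b with b = 0.523 (carbon steel, B1)
  D(12) = 12.9 × 12^0.523 = 12.9 × 3.668 = 47.31 μm
  Mass loss = 47.31 μm × 7.85 g/cm³ = 371.4 g·m⁻²

D(12) = 371 g·m⁻²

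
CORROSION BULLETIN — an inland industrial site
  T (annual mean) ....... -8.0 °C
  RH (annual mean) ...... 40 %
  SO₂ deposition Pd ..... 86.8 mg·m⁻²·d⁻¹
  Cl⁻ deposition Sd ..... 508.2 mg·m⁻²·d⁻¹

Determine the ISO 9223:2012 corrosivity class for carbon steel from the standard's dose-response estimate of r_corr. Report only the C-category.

C2

carbon steel: T≤10 °C ⇒ hinge +0.150·(-8.0−10) = -2.7000
  sulphur-dioxide contribution → 2.697 μm/a
  chloride contribution → 13.2 μm/a
  total first-year rate 15.9 μm/a
15.9 μm/a falls in (1.3, 25] for carbon steel → category C2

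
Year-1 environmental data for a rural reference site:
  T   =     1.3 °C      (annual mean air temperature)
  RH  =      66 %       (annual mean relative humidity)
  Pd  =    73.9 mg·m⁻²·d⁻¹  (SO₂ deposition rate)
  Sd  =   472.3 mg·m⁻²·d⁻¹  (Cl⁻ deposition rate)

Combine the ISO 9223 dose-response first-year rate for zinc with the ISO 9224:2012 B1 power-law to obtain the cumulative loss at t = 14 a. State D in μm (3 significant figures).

zinc: T≤10 °C ⇒ hinge +0.038·(1.3−10) = -0.3306
  sulphur-dioxide contribution → 1.282 μm/a
  chloride contribution → 1.108 μm/a
  total first-year rate 2.39 μm/a
Power-law: D(14) = r_corr · 14^0.813
  D(14) = 2.39 × 14^0.813 = 2.39 × 8.547 = 20.43 μm

D(14) = 20.4 μm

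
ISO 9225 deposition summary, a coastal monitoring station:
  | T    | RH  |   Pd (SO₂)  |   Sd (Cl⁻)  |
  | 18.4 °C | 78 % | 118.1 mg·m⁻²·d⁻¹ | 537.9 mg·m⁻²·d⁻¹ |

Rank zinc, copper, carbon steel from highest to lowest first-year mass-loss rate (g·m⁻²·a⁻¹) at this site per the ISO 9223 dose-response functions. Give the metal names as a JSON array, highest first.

zinc: f(T) = -0.071·(T−10) [T>10 °C] = -0.5964
  sulphur-dioxide contribution → 2.097 μm/a
  chloride contribution → 5.62 μm/a
  ⇒ r_corr(zinc) = 7.718 μm/a
  mass loss = 7.718 μm/a × 7.14 g/cm³ = 55.1 g·m⁻²·a⁻¹
copper: T>10 °C ⇒ hinge -0.080·(18.4−10) = -0.6720
  sulphur-dioxide contribution → 0.9329 μm/a
  chloride contribution → 2.286 μm/a
  total first-year rate 3.219 μm/a
  mass loss = 3.219 μm/a × 8.96 g/cm³ = 28.84 g·m⁻²·a⁻¹
carbon steel: f(T) = -0.054·(T−10) [T>10 °C] = -0.4536
  sulphur-dioxide contribution → 63.98 μm/a
  chloride contribution → 137.8 μm/a
  ⇒ r_corr(carbon steel) = 201.7 μm/a
  mass loss = 201.7 μm/a × 7.85 g/cm³ = 1584 g·m⁻²·a⁻¹
Ordering by g·m⁻²·a⁻¹: carbon steel (1580) > zinc (55.1) > copper (28.8)

["carbon steel", "zinc", "copper"]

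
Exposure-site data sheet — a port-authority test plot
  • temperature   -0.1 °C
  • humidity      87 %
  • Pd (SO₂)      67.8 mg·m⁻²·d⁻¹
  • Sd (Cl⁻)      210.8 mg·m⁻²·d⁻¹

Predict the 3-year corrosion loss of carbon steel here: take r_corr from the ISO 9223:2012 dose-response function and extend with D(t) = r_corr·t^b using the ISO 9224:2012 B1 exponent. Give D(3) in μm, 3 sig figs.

D(3) = 123 μm

carbon steel: f(T) = +0.150·(T−10) [T≤10 °C] = -1.5150
  sulphur-dioxide contribution → 19.86 μm/a
  chloride contribution → 49.49 μm/a
  total first-year rate 69.35 μm/a
ISO 9224: D(t) = r_corr · t^b with b = 0.523 (carbon steel, B1)
  D(3) = 69.35 × 3^0.523 = 69.35 × 1.776 = 123.2 μm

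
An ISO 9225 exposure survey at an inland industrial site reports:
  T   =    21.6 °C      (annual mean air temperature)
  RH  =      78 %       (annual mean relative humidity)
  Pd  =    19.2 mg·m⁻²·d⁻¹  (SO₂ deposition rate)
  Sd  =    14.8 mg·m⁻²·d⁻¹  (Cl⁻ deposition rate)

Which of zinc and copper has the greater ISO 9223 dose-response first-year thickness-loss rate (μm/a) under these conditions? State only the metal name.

zinc

zinc: f(T) = -0.071·(T−10) [T>10 °C] = -0.8236
  Pd branch = 0.0129·Pd^0.44·e^(0.046·RH+f) = 0.7513 μm/a
  Cl⁻ term: 0.0175·14.8^0.57·exp(0.008·78+0.085·21.6) = 0.9516
  r_corr = 0.7513 + 0.9516 = 1.703 μm/a
copper: temperature factor f = -0.080·(11.6) = -0.9280
  SO₂ term: 0.0053·19.2^0.26·exp(0.059·78-0.9280) = 0.4503
  Sd branch = 0.01025·Sd^0.27·e^(0.036·RH+0.049·T) = 1.014 μm/a
  sum: 0.4503 + 1.014 → r_corr = 1.464 μm/a
Ordering by μm/a: zinc (1.7) > copper (1.46)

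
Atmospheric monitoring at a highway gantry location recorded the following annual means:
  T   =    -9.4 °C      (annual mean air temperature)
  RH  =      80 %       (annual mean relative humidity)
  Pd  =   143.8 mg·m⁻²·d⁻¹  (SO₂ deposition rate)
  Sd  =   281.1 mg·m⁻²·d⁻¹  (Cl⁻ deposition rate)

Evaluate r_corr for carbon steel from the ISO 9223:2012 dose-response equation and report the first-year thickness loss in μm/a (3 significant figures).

carbon steel: T≤10 °C ⇒ hinge +0.150·(-9.4−10) = -2.9100
  sulphur-dioxide contribution → 6.325 μm/a
  chloride contribution → 32.37 μm/a
  total first-year rate 38.69 μm/a

r_corr = 38.7 μm/a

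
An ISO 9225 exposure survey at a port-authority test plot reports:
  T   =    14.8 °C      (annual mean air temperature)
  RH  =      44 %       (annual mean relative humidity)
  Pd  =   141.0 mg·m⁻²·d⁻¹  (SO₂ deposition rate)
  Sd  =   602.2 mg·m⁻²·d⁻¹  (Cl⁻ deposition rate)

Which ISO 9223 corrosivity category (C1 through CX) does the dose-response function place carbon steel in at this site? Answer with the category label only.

carbon steel: temperature factor f = -0.054·(4.8) = -0.2592
  sulphur-dioxide contribution → 43.17 μm/a
  chloride contribution → 41.66 μm/a
  ⇒ r_corr(carbon steel) = 84.83 μm/a
Category bounds: 80…200 μm/a bracket r_corr ⇒ C5

C5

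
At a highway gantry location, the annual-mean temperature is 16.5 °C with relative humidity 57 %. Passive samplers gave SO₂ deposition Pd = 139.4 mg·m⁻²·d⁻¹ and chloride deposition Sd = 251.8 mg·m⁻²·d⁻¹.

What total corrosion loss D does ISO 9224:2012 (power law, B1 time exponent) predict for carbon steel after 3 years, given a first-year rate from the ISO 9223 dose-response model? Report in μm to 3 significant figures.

carbon steel: T>10 °C ⇒ hinge -0.054·(16.5−10) = -0.3510
  Pd branch = 1.77·Pd^0.52·e^(0.02·RH+f) = 50.77 μm/a
  Cl⁻ term: 0.102·251.8^0.62·exp(0.033·57+0.04·16.5) = 39.88
  sum: 50.77 + 39.88 → r_corr = 90.66 μm/a
Power-law: D(3) = r_corr · 3^0.523
  D(3) = 90.66 × 3^0.523 = 90.66 × 1.776 = 161 μm

D(3) = 161 μm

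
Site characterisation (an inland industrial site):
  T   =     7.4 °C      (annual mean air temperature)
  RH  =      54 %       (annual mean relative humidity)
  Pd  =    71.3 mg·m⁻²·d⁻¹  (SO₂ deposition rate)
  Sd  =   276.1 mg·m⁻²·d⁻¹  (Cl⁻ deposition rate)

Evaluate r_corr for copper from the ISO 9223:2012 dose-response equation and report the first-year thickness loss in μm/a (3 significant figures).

copper: f(T) = +0.126·(T−10) [T≤10 °C] = -0.3276
  SO₂ term: 0.0053·71.3^0.26·exp(0.059·54-0.3276) = 0.2802
  Cl⁻ term: 0.01025·276.1^0.27·exp(0.036·54+0.049·7.4) = 0.4694
  sum: 0.2802 + 0.4694 → r_corr = 0.7496 μm/a

r_corr = 0.750 μm/a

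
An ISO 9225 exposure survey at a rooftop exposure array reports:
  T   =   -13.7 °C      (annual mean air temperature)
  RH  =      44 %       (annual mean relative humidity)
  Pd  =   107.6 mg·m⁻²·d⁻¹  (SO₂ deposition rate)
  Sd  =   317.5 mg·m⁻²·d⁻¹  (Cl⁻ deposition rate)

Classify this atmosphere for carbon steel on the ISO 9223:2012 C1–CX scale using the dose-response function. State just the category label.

carbon steel: f(T) = +0.150·(T−10) [T≤10 °C] = -3.5550
  SO₂ term: 1.77·107.6^0.52·exp(0.02·44-3.5550) = 1.389
  Cl⁻ term: 0.102·317.5^0.62·exp(0.033·44+0.04·-13.7) = 8.959
  sum: 1.389 + 8.959 → r_corr = 10.35 μm/a
10.3 μm/a falls in (1.3, 25] for carbon steel → category C2

C2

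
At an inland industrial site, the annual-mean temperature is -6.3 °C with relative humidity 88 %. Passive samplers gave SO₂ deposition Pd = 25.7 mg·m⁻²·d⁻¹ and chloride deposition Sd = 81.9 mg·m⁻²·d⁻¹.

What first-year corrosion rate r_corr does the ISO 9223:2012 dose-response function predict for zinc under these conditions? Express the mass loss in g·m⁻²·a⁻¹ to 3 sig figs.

zinc: temperature factor f = +0.038·(-16.3) = -0.6194
  Pd branch = 0.0129·Pd^0.44·e^(0.046·RH+f) = 1.66 μm/a
  Sd branch = 0.0175·Sd^0.57·e^(0.008·RH+0.085·T) = 0.2551 μm/a
  r_corr = 1.66 + 0.2551 = 1.915 μm/a
Convert to mass loss: 1.915 μm/a × 7.14 g/cm³ = 13.67 g·m⁻²·a⁻¹

r_corr = 13.7 g·m⁻²·a⁻¹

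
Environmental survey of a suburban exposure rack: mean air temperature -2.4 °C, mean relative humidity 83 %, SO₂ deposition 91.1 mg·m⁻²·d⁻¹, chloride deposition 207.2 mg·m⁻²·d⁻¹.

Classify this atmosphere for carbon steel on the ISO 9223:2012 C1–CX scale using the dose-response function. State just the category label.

carbon steel: temperature factor f = +0.150·(-12.4) = -1.8600
  sulphur-dioxide contribution → 15.14 μm/a
  chloride contribution → 39.14 μm/a
  total first-year rate 54.28 μm/a
54.3 μm/a falls in (50, 80] for carbon steel → category C4

C4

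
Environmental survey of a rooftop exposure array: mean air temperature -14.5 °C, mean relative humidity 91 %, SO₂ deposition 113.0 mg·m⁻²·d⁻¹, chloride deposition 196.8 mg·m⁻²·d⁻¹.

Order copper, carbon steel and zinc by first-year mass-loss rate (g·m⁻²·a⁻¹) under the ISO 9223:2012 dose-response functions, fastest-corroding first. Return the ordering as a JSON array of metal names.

copper: temperature factor f = +0.126·(-24.5) = -3.0870
  sulphur-dioxide contribution → 0.1775 μm/a
  chloride contribution → 0.555 μm/a
  ⇒ r_corr(copper) = 0.7325 μm/a
  mass loss = 0.7325 μm/a × 8.96 g/cm³ = 6.563 g·m⁻²·a⁻¹
carbon steel: T≤10 °C ⇒ hinge +0.150·(-14.5−10) = -3.6750
  sulphur-dioxide contribution → 3.236 μm/a
  chloride contribution → 30.42 μm/a
  ⇒ r_corr(carbon steel) = 33.66 μm/a
  mass loss = 33.66 μm/a × 7.85 g/cm³ = 264.2 g·m⁻²·a⁻¹
zinc: T≤10 °C ⇒ hinge +0.038·(-14.5−10) = -0.9310
  sulphur-dioxide contribution → 2.677 μm/a
  chloride contribution → 0.2146 μm/a
  ⇒ r_corr(zinc) = 2.891 μm/a
  mass loss = 2.891 μm/a × 7.14 g/cm³ = 20.64 g·m⁻²·a⁻¹
Ordering by g·m⁻²·a⁻¹: carbon steel (264) > zinc (20.6) > copper (6.56)

["carbon steel", "zinc", "copper"]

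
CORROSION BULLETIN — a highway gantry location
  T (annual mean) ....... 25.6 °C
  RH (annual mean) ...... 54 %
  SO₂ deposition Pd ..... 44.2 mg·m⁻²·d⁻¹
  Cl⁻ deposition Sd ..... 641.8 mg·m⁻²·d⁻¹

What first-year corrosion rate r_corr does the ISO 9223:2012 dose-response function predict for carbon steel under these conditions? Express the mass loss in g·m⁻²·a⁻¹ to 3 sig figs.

r_corr = 855 g·m⁻²·a⁻¹

carbon steel: f(T) = -0.054·(T−10) [T>10 °C] = -0.8424
  SO₂ term: 1.77·44.2^0.52·exp(0.02·54-0.8424) = 16.1
  Cl⁻ term: 0.102·641.8^0.62·exp(0.033·54+0.04·25.6) = 92.86
  r_corr = 16.1 + 92.86 = 109 μm/a
Convert to mass loss: 109 μm/a × 7.85 g/cm³ = 855.3 g·m⁻²·a⁻¹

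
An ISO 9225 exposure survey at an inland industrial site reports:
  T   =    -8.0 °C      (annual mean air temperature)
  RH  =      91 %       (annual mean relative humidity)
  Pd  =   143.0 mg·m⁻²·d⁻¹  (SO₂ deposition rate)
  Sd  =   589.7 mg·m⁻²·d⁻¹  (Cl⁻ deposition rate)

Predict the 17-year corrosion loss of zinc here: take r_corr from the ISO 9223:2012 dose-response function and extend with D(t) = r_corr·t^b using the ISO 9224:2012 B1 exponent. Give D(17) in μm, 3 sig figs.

zinc: temperature factor f = +0.038·(-18.0) = -0.6840
  sulphur-dioxide contribution → 3.8 μm/a
  chloride contribution → 0.6969 μm/a
  total first-year rate 4.497 μm/a
Long-term exponent b (ISO 9224 Table 2, B1) = 0.813
  D(17) = 4.497 × 17^0.813 = 4.497 × 10.01 = 45.01 μm

D(17) = 45.0 μm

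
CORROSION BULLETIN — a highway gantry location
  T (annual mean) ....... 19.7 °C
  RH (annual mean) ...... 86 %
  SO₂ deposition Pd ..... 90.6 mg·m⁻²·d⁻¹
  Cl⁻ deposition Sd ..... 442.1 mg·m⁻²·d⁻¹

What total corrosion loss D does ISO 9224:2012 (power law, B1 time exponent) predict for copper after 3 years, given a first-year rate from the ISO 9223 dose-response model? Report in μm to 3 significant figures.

D(3) = 9.03 μm

copper: f(T) = -0.080·(T−10) [T>10 °C] = -0.7760
  sulphur-dioxide contribution → 1.258 μm/a
  chloride contribution → 3.082 μm/a
  ⇒ r_corr(copper) = 4.34 μm/a
ISO 9224: D(t) = r_corr · t^b with b = 0.667 (copper, B1)
  D(3) = 4.34 × 3^0.667 = 4.34 × 2.081 = 9.031 μm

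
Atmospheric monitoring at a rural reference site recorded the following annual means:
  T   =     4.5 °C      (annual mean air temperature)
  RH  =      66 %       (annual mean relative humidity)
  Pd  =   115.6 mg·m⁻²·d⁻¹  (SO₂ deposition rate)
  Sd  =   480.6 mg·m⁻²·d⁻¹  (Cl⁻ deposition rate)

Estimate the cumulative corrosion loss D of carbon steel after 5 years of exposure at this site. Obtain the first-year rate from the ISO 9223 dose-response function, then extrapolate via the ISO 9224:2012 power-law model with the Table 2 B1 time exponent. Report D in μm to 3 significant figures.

carbon steel: T≤10 °C ⇒ hinge +0.150·(4.5−10) = -0.8250
  SO₂ term: 1.77·115.6^0.52·exp(0.02·66-0.8250) = 34.33
  Sd branch = 0.102·Sd^0.62·e^(0.033·RH+0.04·T) = 49.59 μm/a
  r_corr = 34.33 + 49.59 = 83.92 μm/a
Power-law: D(5) = r_corr · 5^0.523
  D(5) = 83.92 × 5^0.523 = 83.92 × 2.32 = 194.7 μm

D(5) = 195 μm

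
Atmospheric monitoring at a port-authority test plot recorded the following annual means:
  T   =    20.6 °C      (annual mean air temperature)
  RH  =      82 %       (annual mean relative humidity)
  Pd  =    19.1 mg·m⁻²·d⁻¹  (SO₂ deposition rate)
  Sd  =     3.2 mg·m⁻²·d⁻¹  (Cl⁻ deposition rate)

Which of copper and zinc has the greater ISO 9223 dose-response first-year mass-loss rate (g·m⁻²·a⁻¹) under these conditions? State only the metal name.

copper

copper: temperature factor f = -0.080·(10.6) = -0.8480
  Pd branch = 0.0053·Pd^0.26·e^(0.059·RH+f) = 0.6168 μm/a
  Sd branch = 0.01025·Sd^0.27·e^(0.036·RH+0.049·T) = 0.7371 μm/a
  sum: 0.6168 + 0.7371 → r_corr = 1.354 μm/a
  mass loss = 1.354 μm/a × 8.96 g/cm³ = 12.13 g·m⁻²·a⁻¹
zinc: temperature factor f = -0.071·(10.6) = -0.7526
  SO₂ term: 0.0129·19.1^0.44·exp(0.046·82-0.7526) = 0.9673
  Cl⁻ term: 0.0175·3.2^0.57·exp(0.008·82+0.085·20.6) = 0.377
  r_corr = 0.9673 + 0.377 = 1.344 μm/a
  mass loss = 1.344 μm/a × 7.14 g/cm³ = 9.598 g·m⁻²·a⁻¹
Ordering by g·m⁻²·a⁻¹: copper (12.1) > zinc (9.6)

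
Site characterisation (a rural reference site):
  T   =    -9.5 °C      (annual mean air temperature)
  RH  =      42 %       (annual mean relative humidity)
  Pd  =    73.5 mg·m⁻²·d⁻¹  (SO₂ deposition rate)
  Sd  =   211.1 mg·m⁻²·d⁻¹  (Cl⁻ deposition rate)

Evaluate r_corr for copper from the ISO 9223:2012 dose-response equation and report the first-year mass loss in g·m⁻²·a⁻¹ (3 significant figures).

copper: T≤10 °C ⇒ hinge +0.126·(-9.5−10) = -2.4570
  SO₂ term: 0.0053·73.5^0.26·exp(0.059·42-2.4570) = 0.01654
  Sd branch = 0.01025·Sd^0.27·e^(0.036·RH+0.049·T) = 0.1238 μm/a
  r_corr = 0.01654 + 0.1238 = 0.1404 μm/a
Convert to mass loss: 0.1404 μm/a × 8.96 g/cm³ = 1.258 g·m⁻²·a⁻¹

r_corr = 1.26 g·m⁻²·a⁻¹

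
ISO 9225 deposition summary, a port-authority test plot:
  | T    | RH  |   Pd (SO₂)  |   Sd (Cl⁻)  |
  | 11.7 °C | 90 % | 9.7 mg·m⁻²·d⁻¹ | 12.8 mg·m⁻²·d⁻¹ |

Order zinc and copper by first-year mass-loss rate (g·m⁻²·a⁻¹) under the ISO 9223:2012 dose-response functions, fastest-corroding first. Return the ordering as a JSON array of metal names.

zinc: f(T) = -0.071·(T−10) [T>10 °C] = -0.1207
  sulphur-dioxide contribution → 1.951 μm/a
  chloride contribution → 0.4157 μm/a
  total first-year rate 2.367 μm/a
  mass loss = 2.367 μm/a × 7.14 g/cm³ = 16.9 g·m⁻²·a⁻¹
copper: f(T) = -0.080·(T−10) [T>10 °C] = -0.1360
  sulphur-dioxide contribution → 1.69 μm/a
  chloride contribution → 0.9242 μm/a
  total first-year rate 2.614 μm/a
  mass loss = 2.614 μm/a × 8.96 g/cm³ = 23.42 g·m⁻²·a⁻¹
Ordering by g·m⁻²·a⁻¹: copper (23.4) > zinc (16.9)

["copper", "zinc"]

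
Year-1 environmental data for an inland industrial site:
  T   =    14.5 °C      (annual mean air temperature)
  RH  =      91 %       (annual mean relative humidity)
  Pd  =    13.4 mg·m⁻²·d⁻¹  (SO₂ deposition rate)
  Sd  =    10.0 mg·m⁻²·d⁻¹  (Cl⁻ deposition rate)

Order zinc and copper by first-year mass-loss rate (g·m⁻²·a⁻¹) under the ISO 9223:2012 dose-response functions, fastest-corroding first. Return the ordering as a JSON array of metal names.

zinc: temperature factor f = -0.071·(4.5) = -0.3195
  Pd branch = 0.0129·Pd^0.44·e^(0.046·RH+f) = 1.931 μm/a
  Cl⁻ term: 0.0175·10.0^0.57·exp(0.008·91+0.085·14.5) = 0.4618
  r_corr = 1.931 + 0.4618 = 2.393 μm/a
  mass loss = 2.393 μm/a × 7.14 g/cm³ = 17.08 g·m⁻²·a⁻¹
copper: temperature factor f = -0.080·(4.5) = -0.3600
  Pd branch = 0.0053·Pd^0.26·e^(0.059·RH+f) = 1.558 μm/a
  Cl⁻ term: 0.01025·10.0^0.27·exp(0.036·91+0.049·14.5) = 1.028
  sum: 1.558 + 1.028 → r_corr = 2.587 μm/a
  mass loss = 2.587 μm/a × 8.96 g/cm³ = 23.18 g·m⁻²·a⁻¹
Ordering by g·m⁻²·a⁻¹: copper (23.2) > zinc (17.1)

["copper", "zinc"]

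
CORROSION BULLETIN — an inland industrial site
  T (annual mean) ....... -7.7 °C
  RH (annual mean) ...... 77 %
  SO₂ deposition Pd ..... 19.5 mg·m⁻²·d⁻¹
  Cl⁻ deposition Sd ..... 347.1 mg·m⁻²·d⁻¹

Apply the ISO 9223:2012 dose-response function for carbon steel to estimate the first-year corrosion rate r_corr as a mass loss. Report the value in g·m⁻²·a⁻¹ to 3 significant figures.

r_corr = 302 g·m⁻²·a⁻¹

carbon steel: f(T) = +0.150·(T−10) [T≤10 °C] = -2.6550
  sulphur-dioxide contribution → 2.72 μm/a
  chloride contribution → 35.77 μm/a
  total first-year rate 38.49 μm/a
Convert to mass loss: 38.49 μm/a × 7.85 g/cm³ = 302.1 g·m⁻²·a⁻¹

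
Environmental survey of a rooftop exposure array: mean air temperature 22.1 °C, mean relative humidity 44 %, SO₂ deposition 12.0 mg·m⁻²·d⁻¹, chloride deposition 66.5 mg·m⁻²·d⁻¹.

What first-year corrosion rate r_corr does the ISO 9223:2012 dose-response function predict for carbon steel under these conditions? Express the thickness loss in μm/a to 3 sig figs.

carbon steel: T>10 °C ⇒ hinge -0.054·(22.1−10) = -0.6534
  sulphur-dioxide contribution → 8.083 μm/a
  chloride contribution → 14.23 μm/a
  ⇒ r_corr(carbon steel) = 22.31 μm/a

r_corr = 22.3 μm/a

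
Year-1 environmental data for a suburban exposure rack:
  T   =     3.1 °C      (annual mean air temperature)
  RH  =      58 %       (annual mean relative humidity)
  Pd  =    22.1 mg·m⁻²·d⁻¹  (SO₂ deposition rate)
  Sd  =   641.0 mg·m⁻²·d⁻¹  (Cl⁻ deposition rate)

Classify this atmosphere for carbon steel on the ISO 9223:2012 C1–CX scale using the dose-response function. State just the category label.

carbon steel: f(T) = +0.150·(T−10) [T≤10 °C] = -1.0350
  Pd branch = 1.77·Pd^0.52·e^(0.02·RH+f) = 10.03 μm/a
  Cl⁻ term: 0.102·641.0^0.62·exp(0.033·58+0.04·3.1) = 43.05
  sum: 10.03 + 43.05 → r_corr = 53.08 μm/a
ISO 9223 Table 2 (carbon steel): 50 < 53.1 ≤ 80 μm/a ⇒ C4

C4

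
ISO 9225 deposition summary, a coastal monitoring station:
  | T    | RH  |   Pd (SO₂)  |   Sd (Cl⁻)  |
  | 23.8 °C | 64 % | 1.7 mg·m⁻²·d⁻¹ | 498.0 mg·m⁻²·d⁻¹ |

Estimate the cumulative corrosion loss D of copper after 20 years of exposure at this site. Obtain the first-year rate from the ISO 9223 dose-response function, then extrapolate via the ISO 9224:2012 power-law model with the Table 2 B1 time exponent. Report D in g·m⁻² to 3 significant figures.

copper: T>10 °C ⇒ hinge -0.080·(23.8−10) = -1.1040
  sulphur-dioxide contribution → 0.08803 μm/a
  chloride contribution → 1.762 μm/a
  total first-year rate 1.85 μm/a
Long-term exponent b (ISO 9224 Table 2, B1) = 0.667
  D(20) = 1.85 × 20^0.667 = 1.85 × 7.375 = 13.65 μm
  Mass loss = 13.65 μm × 8.96 g/cm³ = 122.3 g·m⁻²

D(20) = 122 g·m⁻²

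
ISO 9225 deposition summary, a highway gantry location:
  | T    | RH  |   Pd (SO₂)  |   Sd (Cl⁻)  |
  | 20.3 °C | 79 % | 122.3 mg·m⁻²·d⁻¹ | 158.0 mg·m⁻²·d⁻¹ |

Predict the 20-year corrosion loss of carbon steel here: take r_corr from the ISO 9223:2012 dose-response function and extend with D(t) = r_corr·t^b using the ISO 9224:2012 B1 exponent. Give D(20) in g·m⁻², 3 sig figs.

D(20) = 4.96e+03 g·m⁻²

carbon steel: temperature factor f = -0.054·(10.3) = -0.5562
  SO₂ term: 1.77·122.3^0.52·exp(0.02·79-0.5562) = 59.99
  Sd branch = 0.102·Sd^0.62·e^(0.033·RH+0.04·T) = 71.88 μm/a
  r_corr = 59.99 + 71.88 = 131.9 μm/a
Power-law: D(20) = r_corr · 20^0.523
  D(20) = 131.9 × 20^0.523 = 131.9 × 4.791 = 631.8 μm
  Mass loss = 631.8 μm × 7.85 g/cm³ = 4960 g·m⁻²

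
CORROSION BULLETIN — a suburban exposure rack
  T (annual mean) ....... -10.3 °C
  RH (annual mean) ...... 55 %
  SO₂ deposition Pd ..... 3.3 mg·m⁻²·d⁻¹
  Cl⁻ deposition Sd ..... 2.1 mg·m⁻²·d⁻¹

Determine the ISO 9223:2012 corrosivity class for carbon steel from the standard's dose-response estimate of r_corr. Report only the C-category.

C1

carbon steel: T≤10 °C ⇒ hinge +0.150·(-10.3−10) = -3.0450
  sulphur-dioxide contribution → 0.4709 μm/a
  chloride contribution → 0.6572 μm/a
  total first-year rate 1.128 μm/a
ISO 9223 Table 2 (carbon steel): 0 < 1.13 ≤ 1.3 μm/a ⇒ C1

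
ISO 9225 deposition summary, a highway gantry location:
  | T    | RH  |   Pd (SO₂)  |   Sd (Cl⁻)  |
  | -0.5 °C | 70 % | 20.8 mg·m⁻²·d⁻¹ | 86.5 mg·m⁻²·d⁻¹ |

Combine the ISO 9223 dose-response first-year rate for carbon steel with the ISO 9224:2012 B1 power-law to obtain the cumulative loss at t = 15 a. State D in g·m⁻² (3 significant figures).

D(15) = 751 g·m⁻²

carbon steel: T≤10 °C ⇒ hinge +0.150·(-0.5−10) = -1.5750
  sulphur-dioxide contribution → 7.201 μm/a
  chloride contribution → 16 μm/a
  ⇒ r_corr(carbon steel) = 23.2 μm/a
Power-law: D(15) = r_corr · 15^0.523
  D(15) = 23.2 × 15^0.523 = 23.2 × 4.122 = 95.62 μm
  Mass loss = 95.62 μm × 7.85 g/cm³ = 750.7 g·m⁻²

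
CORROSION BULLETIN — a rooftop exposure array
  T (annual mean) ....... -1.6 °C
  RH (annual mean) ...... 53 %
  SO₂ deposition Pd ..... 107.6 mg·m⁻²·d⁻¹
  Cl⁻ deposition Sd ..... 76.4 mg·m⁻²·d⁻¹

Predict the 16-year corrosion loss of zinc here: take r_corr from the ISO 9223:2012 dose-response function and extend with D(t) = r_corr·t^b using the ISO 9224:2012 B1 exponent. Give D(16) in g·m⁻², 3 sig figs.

zinc: f(T) = +0.038·(T−10) [T≤10 °C] = -0.4408
  sulphur-dioxide contribution → 0.7447 μm/a
  chloride contribution → 0.2764 μm/a
  total first-year rate 1.021 μm/a
Power-law: D(16) = r_corr · 16^0.813
  D(16) = 1.021 × 16^0.813 = 1.021 × 9.527 = 9.727 μm
  Mass loss = 9.727 μm × 7.14 g/cm³ = 69.45 g·m⁻²

D(16) = 69.5 g·m⁻²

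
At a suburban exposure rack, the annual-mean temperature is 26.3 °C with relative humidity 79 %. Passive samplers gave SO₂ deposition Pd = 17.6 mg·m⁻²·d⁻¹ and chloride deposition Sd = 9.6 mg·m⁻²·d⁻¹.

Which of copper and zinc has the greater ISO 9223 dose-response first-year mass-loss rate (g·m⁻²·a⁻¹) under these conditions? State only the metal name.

copper

copper: f(T) = -0.080·(T−10) [T>10 °C] = -1.3040
  sulphur-dioxide contribution → 0.3207 μm/a
  chloride contribution → 1.177 μm/a
  total first-year rate 1.498 μm/a
  mass loss = 1.498 μm/a × 8.96 g/cm³ = 13.42 g·m⁻²·a⁻¹
zinc: T>10 °C ⇒ hinge -0.071·(26.3−10) = -1.1573
  sulphur-dioxide contribution → 0.5423 μm/a
  chloride contribution → 1.118 μm/a
  total first-year rate 1.66 μm/a
  mass loss = 1.66 μm/a × 7.14 g/cm³ = 11.85 g·m⁻²·a⁻¹
Ordering by g·m⁻²·a⁻¹: copper (13.4) > zinc (11.9)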